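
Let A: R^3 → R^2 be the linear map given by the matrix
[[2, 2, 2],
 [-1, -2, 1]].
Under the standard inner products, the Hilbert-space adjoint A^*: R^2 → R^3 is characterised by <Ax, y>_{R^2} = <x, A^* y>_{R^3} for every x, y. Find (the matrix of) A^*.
A^* = A^T =
[[2, -1],
 [2, -2],
 [2, 1]]

For real matrices with standard dot products, the defining identity <Ax, y> = <x, A^* y> gives (Ax)^T y = x^T (A^*) y, i.e. x^T A^T y = x^T (A^*) y. Since this holds for all x, y, we must have A^* = A^T. Therefore
A^* =
[[2, -1],
 [2, -2],
 [2, 1]].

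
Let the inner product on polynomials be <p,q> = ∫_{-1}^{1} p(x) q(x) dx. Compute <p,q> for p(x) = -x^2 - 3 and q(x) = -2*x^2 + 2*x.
<p,q> = 24/5

Expand the product: p(x)·q(x) = 2*x^4 - 2*x^3 + 6*x^2 - 6*x.
∫_{-1}^{1} of each monomial x^k gives [2/(k+1) if k even, 0 if k odd]. Integrating term-by-term (or equivalently evaluating the antiderivative F(x) = 2*x^5/5 - x^4/2 + 2*x^3 - 3*x^2 at the endpoints):
  F(1) − F(−1) = -11/10 − (-59/10) = 24/5.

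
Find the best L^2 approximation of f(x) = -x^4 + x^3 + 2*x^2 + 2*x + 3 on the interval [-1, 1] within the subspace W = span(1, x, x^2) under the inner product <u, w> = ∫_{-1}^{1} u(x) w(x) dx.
g(x) = 8*x^2/7 + 13*x/5 + 108/35

The best approximation g ∈ W is the orthogonal projection of f onto W. Writing g = a_0 + a_1 x + a_2 x^2, the coefficients solve the normal equations G · a = b where
  G_{ij} = <φ_i, φ_j> and b_i = <f, φ_i>, with φ_0 = 1, φ_1 = x, φ_2 = x^2.
G =
  [2, 0, 2/3]
  [0, 2/3, 0]
  [2/3, 0, 2/5],
b = (104/15, 26/15, 88/35).
Solving gives a_0 = 108/35, a_1 = 13/5, a_2 = 8/7, so
  g(x) = 8*x^2/7 + 13*x/5 + 108/35.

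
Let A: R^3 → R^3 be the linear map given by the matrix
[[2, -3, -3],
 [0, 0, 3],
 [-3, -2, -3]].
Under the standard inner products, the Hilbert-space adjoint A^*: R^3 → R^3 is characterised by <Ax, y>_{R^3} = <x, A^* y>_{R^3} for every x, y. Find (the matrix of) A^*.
A^* = A^T =
[[2, 0, -3],
 [-3, 0, -2],
 [-3, 3, -3]]

For real matrices with standard dot products, the defining identity <Ax, y> = <x, A^* y> gives (Ax)^T y = x^T (A^*) y, i.e. x^T A^T y = x^T (A^*) y. Since this holds for all x, y, we must have A^* = A^T. Therefore
A^* =
[[2, 0, -3],
 [-3, 0, -2],
 [-3, 3, -3]].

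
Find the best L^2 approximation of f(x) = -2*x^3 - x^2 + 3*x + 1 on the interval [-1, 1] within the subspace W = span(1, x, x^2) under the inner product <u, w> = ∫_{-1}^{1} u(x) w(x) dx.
g(x) = -x^2 + 9*x/5 + 1

The best approximation g ∈ W is the orthogonal projection of f onto W. Writing g = a_0 + a_1 x + a_2 x^2, the coefficients solve the normal equations G · a = b where
  G_{ij} = <φ_i, φ_j> and b_i = <f, φ_i>, with φ_0 = 1, φ_1 = x, φ_2 = x^2.
G =
  [2, 0, 2/3]
  [0, 2/3, 0]
  [2/3, 0, 2/5],
b = (4/3, 6/5, 4/15).
Solving gives a_0 = 1, a_1 = 9/5, a_2 = -1, so
  g(x) = -x^2 + 9*x/5 + 1.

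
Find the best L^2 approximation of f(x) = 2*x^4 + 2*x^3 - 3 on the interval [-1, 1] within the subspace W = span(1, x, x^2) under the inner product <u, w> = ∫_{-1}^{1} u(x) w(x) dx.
g(x) = 12*x^2/7 + 6*x/5 - 111/35

The best approximation g ∈ W is the orthogonal projection of f onto W. Writing g = a_0 + a_1 x + a_2 x^2, the coefficients solve the normal equations G · a = b where
  G_{ij} = <φ_i, φ_j> and b_i = <f, φ_i>, with φ_0 = 1, φ_1 = x, φ_2 = x^2.
G =
  [2, 0, 2/3]
  [0, 2/3, 0]
  [2/3, 0, 2/5],
b = (-26/5, 4/5, -10/7).
Solving gives a_0 = -111/35, a_1 = 6/5, a_2 = 12/7, so
  g(x) = 12*x^2/7 + 6*x/5 - 111/35.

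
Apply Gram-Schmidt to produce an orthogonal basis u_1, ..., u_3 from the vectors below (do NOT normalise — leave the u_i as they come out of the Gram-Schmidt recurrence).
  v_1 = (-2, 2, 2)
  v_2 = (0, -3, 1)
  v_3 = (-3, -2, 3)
Orthogonal basis:
  u_1 = (-2, 2, 2)
  u_2 = (-2/3, -7/3, 5/3)
  u_3 = (-10/13, -5/26, -15/26)

Apply the Gram-Schmidt recurrence
  u_1 = v_1
  u_i = v_i − Σ_{j<i} ((v_i · u_j) / (u_j · u_j)) · u_j.

Step by step this gives:
  u_1 = (-2, 2, 2)
  u_2 = (-2/3, -7/3, 5/3)
  u_3 = (-10/13, -5/26, -15/26)

Orthogonality check:
  u_2 · u_1 = 0 (should be 0)
  u_3 · u_1 = 0 (should be 0)
  u_3 · u_2 = 0 (should be 0)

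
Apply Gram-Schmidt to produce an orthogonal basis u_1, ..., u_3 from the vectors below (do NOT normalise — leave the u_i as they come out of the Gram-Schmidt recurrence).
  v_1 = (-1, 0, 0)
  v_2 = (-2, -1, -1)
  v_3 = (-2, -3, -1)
Orthogonal basis:
  u_1 = (-1, 0, 0)
  u_2 = (0, -1, -1)
  u_3 = (0, -1, 1)

Apply the Gram-Schmidt recurrence
  u_1 = v_1
  u_i = v_i − Σ_{j<i} ((v_i · u_j) / (u_j · u_j)) · u_j.

Step by step this gives:
  u_1 = (-1, 0, 0)
  u_2 = (0, -1, -1)
  u_3 = (0, -1, 1)

Orthogonality check:
  u_2 · u_1 = 0 (should be 0)
  u_3 · u_1 = 0 (should be 0)
  u_3 · u_2 = 0 (should be 0)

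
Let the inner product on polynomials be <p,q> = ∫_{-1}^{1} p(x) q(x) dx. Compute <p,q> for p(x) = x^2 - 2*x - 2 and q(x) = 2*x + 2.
<p,q> = -28/3

Expand the product: p(x)·q(x) = 2*x^3 - 2*x^2 - 8*x - 4.
∫_{-1}^{1} of each monomial x^k gives [2/(k+1) if k even, 0 if k odd]. Integrating term-by-term (or equivalently evaluating the antiderivative F(x) = x^4/2 - 2*x^3/3 - 4*x^2 - 4*x at the endpoints):
  F(1) − F(−1) = -49/6 − (7/6) = -28/3.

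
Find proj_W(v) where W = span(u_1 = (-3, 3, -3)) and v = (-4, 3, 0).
proj_W(v) = (-7/3, 7/3, -7/3)

Set up U = [u_1 | ... | u_1] ∈ R^(3×1). The projector onto W = col(U) is P = U (U^T U)^(-1) U^T.
Compute U^T U =
  [27],
and U^T v = (21).
Solve U^T U · c = U^T v for the coefficients: c = (7/9). The projection is proj_W(v) = U c.
Check: (v - proj_W(v)) · u_1 = 0  (should be 0).
Result: proj_W(v) = (-7/3, 7/3, -7/3).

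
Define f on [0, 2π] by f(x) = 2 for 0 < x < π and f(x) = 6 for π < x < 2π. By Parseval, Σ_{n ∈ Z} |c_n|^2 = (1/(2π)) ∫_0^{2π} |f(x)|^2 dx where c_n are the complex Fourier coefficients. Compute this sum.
Σ |c_n|^2 = 20

Parseval equates the L^2 energy of f (normalised by 1/(2π)) with the ℓ^2 sum of its Fourier coefficients: (1/(2π)) ∫_0^{2π} |f|^2 = Σ |c_n|^2.
Compute the left side: (1/(2π)) [∫_0^π 2^2 dx + ∫_π^{2π} 6^2 dx] = (1/(2π)) · (4π + 36π) = (4 + 36)/2 = 20.
So Σ_{n ∈ Z} |c_n|^2 = 20.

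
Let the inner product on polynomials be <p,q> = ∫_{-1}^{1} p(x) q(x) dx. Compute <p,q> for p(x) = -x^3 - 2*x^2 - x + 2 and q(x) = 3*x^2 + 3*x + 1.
<p,q> = 16/15

Expand the product: p(x)·q(x) = -3*x^5 - 9*x^4 - 10*x^3 + x^2 + 5*x + 2.
∫_{-1}^{1} of each monomial x^k gives [2/(k+1) if k even, 0 if k odd]. Integrating term-by-term (or equivalently evaluating the antiderivative F(x) = -x^6/2 - 9*x^5/5 - 5*x^4/2 + x^3/3 + 5*x^2/2 + 2*x at the endpoints):
  F(1) − F(−1) = 1/30 − (-31/30) = 16/15.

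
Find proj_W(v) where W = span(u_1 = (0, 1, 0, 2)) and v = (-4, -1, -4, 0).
proj_W(v) = (0, -1/5, 0, -2/5)

Set up U = [u_1 | ... | u_1] ∈ R^(4×1). The projector onto W = col(U) is P = U (U^T U)^(-1) U^T.
Compute U^T U =
  [5],
and U^T v = (-1).
Solve U^T U · c = U^T v for the coefficients: c = (-1/5). The projection is proj_W(v) = U c.
Check: (v - proj_W(v)) · u_1 = 0  (should be 0).
Result: proj_W(v) = (0, -1/5, 0, -2/5).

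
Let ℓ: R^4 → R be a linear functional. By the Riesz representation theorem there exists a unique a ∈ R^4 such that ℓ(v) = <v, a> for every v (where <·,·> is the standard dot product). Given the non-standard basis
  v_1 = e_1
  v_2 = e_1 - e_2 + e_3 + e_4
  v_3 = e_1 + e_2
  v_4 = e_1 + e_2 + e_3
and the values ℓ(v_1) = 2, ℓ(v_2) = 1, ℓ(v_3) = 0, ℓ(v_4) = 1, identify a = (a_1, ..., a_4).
a = (2, -2, 1, -4)

Write a = (a_1, ..., a_4) in the standard basis. For each basis vector v_i, ℓ(v_i) = <v_i, a> is a linear equation in the a_j's. Collect the n equations into a matrix system V a = ℓ, where row i of V is v_i (expressed in the standard basis). Since V is invertible (lower-triangular with 1s on the diagonal, up to permutation), solve by back-substitution:
  V =
[[1, 0, 0, 0],
 [1, -1, 1, 1],
 [1, 1, 0, 0],
 [1, 1, 1, 0]]
  V a = (2, 1, 0, 1)
Solving gives a = (2, -2, 1, -4).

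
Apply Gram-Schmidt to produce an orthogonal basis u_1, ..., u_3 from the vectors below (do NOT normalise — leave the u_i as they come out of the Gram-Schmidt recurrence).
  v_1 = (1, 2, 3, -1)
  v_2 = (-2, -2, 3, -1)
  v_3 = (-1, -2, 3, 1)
Orthogonal basis:
  u_1 = (1, 2, 3, -1)
  u_2 = (-34/15, -38/15, 11/5, -11/15)
  u_3 = (72/127, -54/127, 87/127, 225/127)

Apply the Gram-Schmidt recurrence
  u_1 = v_1
  u_i = v_i − Σ_{j<i} ((v_i · u_j) / (u_j · u_j)) · u_j.

Step by step this gives:
  u_1 = (1, 2, 3, -1)
  u_2 = (-34/15, -38/15, 11/5, -11/15)
  u_3 = (72/127, -54/127, 87/127, 225/127)

Orthogonality check:
  u_2 · u_1 = 0 (should be 0)
  u_3 · u_1 = 0 (should be 0)
  u_3 · u_2 = 0 (should be 0)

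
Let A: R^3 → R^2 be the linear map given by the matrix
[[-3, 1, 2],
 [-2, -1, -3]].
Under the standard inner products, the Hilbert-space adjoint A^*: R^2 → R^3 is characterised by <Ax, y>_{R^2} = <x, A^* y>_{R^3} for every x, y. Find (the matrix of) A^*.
A^* = A^T =
[[-3, -2],
 [1, -1],
 [2, -3]]

For real matrices with standard dot products, the defining identity <Ax, y> = <x, A^* y> gives (Ax)^T y = x^T (A^*) y, i.e. x^T A^T y = x^T (A^*) y. Since this holds for all x, y, we must have A^* = A^T. Therefore
A^* =
[[-3, -2],
 [1, -1],
 [2, -3]].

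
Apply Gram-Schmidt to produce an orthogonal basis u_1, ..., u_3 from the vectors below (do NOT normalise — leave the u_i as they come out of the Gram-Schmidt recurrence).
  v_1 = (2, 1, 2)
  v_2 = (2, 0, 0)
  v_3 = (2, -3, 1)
Orthogonal basis:
  u_1 = (2, 1, 2)
  u_2 = (10/9, -4/9, -8/9)
  u_3 = (0, -14/5, 7/5)

Apply the Gram-Schmidt recurrence
  u_1 = v_1
  u_i = v_i − Σ_{j<i} ((v_i · u_j) / (u_j · u_j)) · u_j.

Step by step this gives:
  u_1 = (2, 1, 2)
  u_2 = (10/9, -4/9, -8/9)
  u_3 = (0, -14/5, 7/5)

Orthogonality check:
  u_2 · u_1 = 0 (should be 0)
  u_3 · u_1 = 0 (should be 0)
  u_3 · u_2 = 0 (should be 0)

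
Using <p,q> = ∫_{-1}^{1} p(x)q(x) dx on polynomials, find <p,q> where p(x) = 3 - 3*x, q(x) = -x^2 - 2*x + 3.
<p,q> = 20

Expand the product: p(x)·q(x) = 3*x^3 + 3*x^2 - 15*x + 9.
∫_{-1}^{1} of each monomial x^k gives [2/(k+1) if k even, 0 if k odd]. Integrating term-by-term (or equivalently evaluating the antiderivative F(x) = 3*x^4/4 + x^3 - 15*x^2/2 + 9*x at the endpoints):
  F(1) − F(−1) = 13/4 − (-67/4) = 20.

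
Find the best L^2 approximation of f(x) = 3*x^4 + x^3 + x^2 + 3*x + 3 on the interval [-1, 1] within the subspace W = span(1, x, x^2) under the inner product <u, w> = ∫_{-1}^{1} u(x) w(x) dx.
g(x) = 25*x^2/7 + 18*x/5 + 96/35

The best approximation g ∈ W is the orthogonal projection of f onto W. Writing g = a_0 + a_1 x + a_2 x^2, the coefficients solve the normal equations G · a = b where
  G_{ij} = <φ_i, φ_j> and b_i = <f, φ_i>, with φ_0 = 1, φ_1 = x, φ_2 = x^2.
G =
  [2, 0, 2/3]
  [0, 2/3, 0]
  [2/3, 0, 2/5],
b = (118/15, 12/5, 114/35).
Solving gives a_0 = 96/35, a_1 = 18/5, a_2 = 25/7, so
  g(x) = 25*x^2/7 + 18*x/5 + 96/35.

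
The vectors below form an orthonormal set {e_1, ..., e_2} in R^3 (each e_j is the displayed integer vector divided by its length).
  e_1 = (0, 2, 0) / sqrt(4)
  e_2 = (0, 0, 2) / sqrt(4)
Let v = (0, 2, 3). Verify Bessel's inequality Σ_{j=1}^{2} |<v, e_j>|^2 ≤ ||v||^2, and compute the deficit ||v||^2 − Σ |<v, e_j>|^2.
Σ |<v, e_j>|^2 = 13; ||v||^2 = 13; deficit = 0

Write each e_j = u_j / sqrt(<u_j, u_j>) where u_j is the displayed integer vector. Then <v, e_j> = <v, u_j> / sqrt(<u_j, u_j>), so |<v, e_j>|^2 = <v, u_j>^2 / <u_j, u_j>.
Coefficients: <v, e_1> = 4/sqrt(4), <v, e_2> = 6/sqrt(4).
Square and sum: Σ |<v, e_j>|^2 = 13.
Compute ||v||^2 = v·v = 13.
Deficit = 13 − 13 = 0 ≥ 0, confirming Bessel's inequality. (The deficit equals ||v − Σ <v,e_j> e_j||^2, the squared distance from v to span{e_j}.)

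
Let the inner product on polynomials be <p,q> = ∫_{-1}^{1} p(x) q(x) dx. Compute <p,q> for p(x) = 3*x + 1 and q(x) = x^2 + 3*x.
<p,q> = 20/3

Expand the product: p(x)·q(x) = 3*x^3 + 10*x^2 + 3*x.
∫_{-1}^{1} of each monomial x^k gives [2/(k+1) if k even, 0 if k odd]. Integrating term-by-term (or equivalently evaluating the antiderivative F(x) = 3*x^4/4 + 10*x^3/3 + 3*x^2/2 at the endpoints):
  F(1) − F(−1) = 67/12 − (-13/12) = 20/3.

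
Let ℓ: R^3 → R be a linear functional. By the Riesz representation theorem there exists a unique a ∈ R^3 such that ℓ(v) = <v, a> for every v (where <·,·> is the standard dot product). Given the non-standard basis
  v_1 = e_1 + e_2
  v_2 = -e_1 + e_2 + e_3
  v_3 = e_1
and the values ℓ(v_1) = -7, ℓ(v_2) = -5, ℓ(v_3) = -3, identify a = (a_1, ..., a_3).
a = (-3, -4, -4)

Write a = (a_1, ..., a_3) in the standard basis. For each basis vector v_i, ℓ(v_i) = <v_i, a> is a linear equation in the a_j's. Collect the n equations into a matrix system V a = ℓ, where row i of V is v_i (expressed in the standard basis). Since V is invertible (lower-triangular with 1s on the diagonal, up to permutation), solve by back-substitution:
  V =
[[1, 1, 0],
 [-1, 1, 1],
 [1, 0, 0]]
  V a = (-7, -5, -3)
Solving gives a = (-3, -4, -4).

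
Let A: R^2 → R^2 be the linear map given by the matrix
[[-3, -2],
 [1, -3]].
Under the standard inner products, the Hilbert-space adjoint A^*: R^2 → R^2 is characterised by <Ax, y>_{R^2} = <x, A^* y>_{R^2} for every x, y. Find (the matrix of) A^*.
A^* = A^T =
[[-3, 1],
 [-2, -3]]

For real matrices with standard dot products, the defining identity <Ax, y> = <x, A^* y> gives (Ax)^T y = x^T (A^*) y, i.e. x^T A^T y = x^T (A^*) y. Since this holds for all x, y, we must have A^* = A^T. Therefore
A^* =
[[-3, 1],
 [-2, -3]].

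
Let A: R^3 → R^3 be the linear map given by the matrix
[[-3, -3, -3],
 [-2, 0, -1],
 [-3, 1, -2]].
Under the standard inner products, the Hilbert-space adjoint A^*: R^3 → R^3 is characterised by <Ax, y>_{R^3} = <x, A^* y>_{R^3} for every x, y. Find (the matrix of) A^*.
A^* = A^T =
[[-3, -2, -3],
 [-3, 0, 1],
 [-3, -1, -2]]

For real matrices with standard dot products, the defining identity <Ax, y> = <x, A^* y> gives (Ax)^T y = x^T (A^*) y, i.e. x^T A^T y = x^T (A^*) y. Since this holds for all x, y, we must have A^* = A^T. Therefore
A^* =
[[-3, -2, -3],
 [-3, 0, 1],
 [-3, -1, -2]].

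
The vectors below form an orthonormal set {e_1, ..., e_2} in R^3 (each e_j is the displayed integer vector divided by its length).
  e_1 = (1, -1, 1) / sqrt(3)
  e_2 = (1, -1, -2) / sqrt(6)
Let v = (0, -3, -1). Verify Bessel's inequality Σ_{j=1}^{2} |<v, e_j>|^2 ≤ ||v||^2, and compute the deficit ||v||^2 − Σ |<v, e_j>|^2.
Σ |<v, e_j>|^2 = 11/2; ||v||^2 = 10; deficit = 9/2

Write each e_j = u_j / sqrt(<u_j, u_j>) where u_j is the displayed integer vector. Then <v, e_j> = <v, u_j> / sqrt(<u_j, u_j>), so |<v, e_j>|^2 = <v, u_j>^2 / <u_j, u_j>.
Coefficients: <v, e_1> = 2/sqrt(3), <v, e_2> = 5/sqrt(6).
Square and sum: Σ |<v, e_j>|^2 = 11/2.
Compute ||v||^2 = v·v = 10.
Deficit = 10 − 11/2 = 9/2 ≥ 0, confirming Bessel's inequality. (The deficit equals ||v − Σ <v,e_j> e_j||^2, the squared distance from v to span{e_j}.)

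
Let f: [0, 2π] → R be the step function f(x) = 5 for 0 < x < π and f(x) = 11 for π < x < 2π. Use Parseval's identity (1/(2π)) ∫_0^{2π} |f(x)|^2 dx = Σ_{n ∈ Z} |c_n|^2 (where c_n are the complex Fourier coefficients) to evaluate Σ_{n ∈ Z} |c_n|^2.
Σ |c_n|^2 = 73

Parseval equates the L^2 energy of f (normalised by 1/(2π)) with the ℓ^2 sum of its Fourier coefficients: (1/(2π)) ∫_0^{2π} |f|^2 = Σ |c_n|^2.
Compute the left side: (1/(2π)) [∫_0^π 5^2 dx + ∫_π^{2π} 11^2 dx] = (1/(2π)) · (25π + 121π) = (25 + 121)/2 = 73.
So Σ_{n ∈ Z} |c_n|^2 = 73.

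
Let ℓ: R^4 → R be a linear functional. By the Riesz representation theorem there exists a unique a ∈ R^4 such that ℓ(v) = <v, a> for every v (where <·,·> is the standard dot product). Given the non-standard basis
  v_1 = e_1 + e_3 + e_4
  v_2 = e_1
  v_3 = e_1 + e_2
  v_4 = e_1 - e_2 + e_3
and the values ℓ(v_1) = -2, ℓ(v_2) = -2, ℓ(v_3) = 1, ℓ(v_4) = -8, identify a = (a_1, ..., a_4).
a = (-2, 3, -3, 3)

Write a = (a_1, ..., a_4) in the standard basis. For each basis vector v_i, ℓ(v_i) = <v_i, a> is a linear equation in the a_j's. Collect the n equations into a matrix system V a = ℓ, where row i of V is v_i (expressed in the standard basis). Since V is invertible (lower-triangular with 1s on the diagonal, up to permutation), solve by back-substitution:
  V =
[[1, 0, 1, 1],
 [1, 0, 0, 0],
 [1, 1, 0, 0],
 [1, -1, 1, 0]]
  V a = (-2, -2, 1, -8)
Solving gives a = (-2, 3, -3, 3).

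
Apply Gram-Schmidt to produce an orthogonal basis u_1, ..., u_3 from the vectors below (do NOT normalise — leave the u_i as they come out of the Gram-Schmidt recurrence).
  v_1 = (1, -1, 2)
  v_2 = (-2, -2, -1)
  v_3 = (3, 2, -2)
Orthogonal basis:
  u_1 = (1, -1, 2)
  u_2 = (-5/3, -7/3, -1/3)
  u_3 = (17/10, -51/50, -34/25)

Apply the Gram-Schmidt recurrence
  u_1 = v_1
  u_i = v_i − Σ_{j<i} ((v_i · u_j) / (u_j · u_j)) · u_j.

Step by step this gives:
  u_1 = (1, -1, 2)
  u_2 = (-5/3, -7/3, -1/3)
  u_3 = (17/10, -51/50, -34/25)

Orthogonality check:
  u_2 · u_1 = 0 (should be 0)
  u_3 · u_1 = 0 (should be 0)
  u_3 · u_2 = 0 (should be 0)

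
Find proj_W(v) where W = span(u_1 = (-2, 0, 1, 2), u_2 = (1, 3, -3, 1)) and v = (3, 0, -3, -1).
proj_W(v) = (440/171, 22/19, -385/171, -308/171)

Set up U = [u_1 | ... | u_2] ∈ R^(4×2). The projector onto W = col(U) is P = U (U^T U)^(-1) U^T.
Compute U^T U =
  [9, -3]
  [-3, 20],
and U^T v = (-11, 11).
Solve U^T U · c = U^T v for the coefficients: c = (-187/171, 22/57). The projection is proj_W(v) = U c.
Check: (v - proj_W(v)) · u_1 = 0  (should be 0).
Check: (v - proj_W(v)) · u_2 = 0  (should be 0).
Result: proj_W(v) = (440/171, 22/19, -385/171, -308/171).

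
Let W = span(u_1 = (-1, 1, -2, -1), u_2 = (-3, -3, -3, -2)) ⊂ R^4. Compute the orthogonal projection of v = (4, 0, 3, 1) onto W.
proj_W(v) = (376/153, 62/153, 533/153, 101/51)

Set up U = [u_1 | ... | u_2] ∈ R^(4×2). The projector onto W = col(U) is P = U (U^T U)^(-1) U^T.
Compute U^T U =
  [7, 8]
  [8, 31],
and U^T v = (-11, -23).
Solve U^T U · c = U^T v for the coefficients: c = (-157/153, -73/153). The projection is proj_W(v) = U c.
Check: (v - proj_W(v)) · u_1 = 0  (should be 0).
Check: (v - proj_W(v)) · u_2 = 0  (should be 0).
Result: proj_W(v) = (376/153, 62/153, 533/153, 101/51).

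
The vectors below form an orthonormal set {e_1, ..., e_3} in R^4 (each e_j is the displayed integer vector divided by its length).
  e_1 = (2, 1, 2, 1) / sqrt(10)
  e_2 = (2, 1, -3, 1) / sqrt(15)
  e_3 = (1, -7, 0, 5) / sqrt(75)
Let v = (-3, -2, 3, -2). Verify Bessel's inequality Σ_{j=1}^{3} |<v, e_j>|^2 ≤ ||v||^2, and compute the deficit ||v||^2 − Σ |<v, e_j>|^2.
Σ |<v, e_j>|^2 = 642/25; ||v||^2 = 26; deficit = 8/25

Write each e_j = u_j / sqrt(<u_j, u_j>) where u_j is the displayed integer vector. Then <v, e_j> = <v, u_j> / sqrt(<u_j, u_j>), so |<v, e_j>|^2 = <v, u_j>^2 / <u_j, u_j>.
Coefficients: <v, e_1> = -4/sqrt(10), <v, e_2> = -19/sqrt(15), <v, e_3> = 1/sqrt(75).
Square and sum: Σ |<v, e_j>|^2 = 642/25.
Compute ||v||^2 = v·v = 26.
Deficit = 26 − 642/25 = 8/25 ≥ 0, confirming Bessel's inequality. (The deficit equals ||v − Σ <v,e_j> e_j||^2, the squared distance from v to span{e_j}.)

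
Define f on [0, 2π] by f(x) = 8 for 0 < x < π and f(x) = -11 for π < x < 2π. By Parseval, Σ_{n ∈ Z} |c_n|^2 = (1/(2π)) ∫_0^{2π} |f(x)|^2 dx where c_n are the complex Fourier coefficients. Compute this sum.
Σ |c_n|^2 = 185/2

Parseval equates the L^2 energy of f (normalised by 1/(2π)) with the ℓ^2 sum of its Fourier coefficients: (1/(2π)) ∫_0^{2π} |f|^2 = Σ |c_n|^2.
Compute the left side: (1/(2π)) [∫_0^π 8^2 dx + ∫_π^{2π} (-11)^2 dx] = (1/(2π)) · (64π + 121π) = (64 + 121)/2 = 185/2.
So Σ_{n ∈ Z} |c_n|^2 = 185/2.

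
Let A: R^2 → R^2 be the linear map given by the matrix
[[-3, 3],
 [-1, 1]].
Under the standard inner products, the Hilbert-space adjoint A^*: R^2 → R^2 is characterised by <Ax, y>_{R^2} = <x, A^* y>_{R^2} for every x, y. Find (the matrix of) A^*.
A^* = A^T =
[[-3, -1],
 [3, 1]]

For real matrices with standard dot products, the defining identity <Ax, y> = <x, A^* y> gives (Ax)^T y = x^T (A^*) y, i.e. x^T A^T y = x^T (A^*) y. Since this holds for all x, y, we must have A^* = A^T. Therefore
A^* =
[[-3, -1],
 [3, 1]].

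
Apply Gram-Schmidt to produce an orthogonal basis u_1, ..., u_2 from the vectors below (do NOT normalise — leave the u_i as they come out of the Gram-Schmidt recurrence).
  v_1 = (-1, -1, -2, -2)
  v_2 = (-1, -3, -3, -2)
Orthogonal basis:
  u_1 = (-1, -1, -2, -2)
  u_2 = (2/5, -8/5, -1/5, 4/5)

Apply the Gram-Schmidt recurrence
  u_1 = v_1
  u_i = v_i − Σ_{j<i} ((v_i · u_j) / (u_j · u_j)) · u_j.

Step by step this gives:
  u_1 = (-1, -1, -2, -2)
  u_2 = (2/5, -8/5, -1/5, 4/5)

Orthogonality check:
  u_2 · u_1 = 0 (should be 0)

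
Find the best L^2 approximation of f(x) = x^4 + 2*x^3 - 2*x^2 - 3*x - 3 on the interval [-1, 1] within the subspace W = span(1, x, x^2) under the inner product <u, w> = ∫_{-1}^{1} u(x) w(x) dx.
g(x) = -8*x^2/7 - 9*x/5 - 108/35

The best approximation g ∈ W is the orthogonal projection of f onto W. Writing g = a_0 + a_1 x + a_2 x^2, the coefficients solve the normal equations G · a = b where
  G_{ij} = <φ_i, φ_j> and b_i = <f, φ_i>, with φ_0 = 1, φ_1 = x, φ_2 = x^2.
G =
  [2, 0, 2/3]
  [0, 2/3, 0]
  [2/3, 0, 2/5],
b = (-104/15, -6/5, -88/35).
Solving gives a_0 = -108/35, a_1 = -9/5, a_2 = -8/7, so
  g(x) = -8*x^2/7 - 9*x/5 - 108/35.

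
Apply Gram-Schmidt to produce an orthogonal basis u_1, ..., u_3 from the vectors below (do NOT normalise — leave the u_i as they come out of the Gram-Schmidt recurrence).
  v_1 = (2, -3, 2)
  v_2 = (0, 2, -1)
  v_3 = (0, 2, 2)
Orthogonal basis:
  u_1 = (2, -3, 2)
  u_2 = (16/17, 10/17, -1/17)
  u_3 = (-4/7, 8/7, 16/7)

Apply the Gram-Schmidt recurrence
  u_1 = v_1
  u_i = v_i − Σ_{j<i} ((v_i · u_j) / (u_j · u_j)) · u_j.

Step by step this gives:
  u_1 = (2, -3, 2)
  u_2 = (16/17, 10/17, -1/17)
  u_3 = (-4/7, 8/7, 16/7)

Orthogonality check:
  u_2 · u_1 = 0 (should be 0)
  u_3 · u_1 = 0 (should be 0)
  u_3 · u_2 = 0 (should be 0)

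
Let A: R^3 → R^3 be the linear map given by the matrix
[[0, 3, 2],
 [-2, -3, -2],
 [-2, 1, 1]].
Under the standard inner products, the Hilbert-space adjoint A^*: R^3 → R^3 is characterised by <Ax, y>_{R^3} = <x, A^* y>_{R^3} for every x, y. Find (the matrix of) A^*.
A^* = A^T =
[[0, -2, -2],
 [3, -3, 1],
 [2, -2, 1]]

For real matrices with standard dot products, the defining identity <Ax, y> = <x, A^* y> gives (Ax)^T y = x^T (A^*) y, i.e. x^T A^T y = x^T (A^*) y. Since this holds for all x, y, we must have A^* = A^T. Therefore
A^* =
[[0, -2, -2],
 [3, -3, 1],
 [2, -2, 1]].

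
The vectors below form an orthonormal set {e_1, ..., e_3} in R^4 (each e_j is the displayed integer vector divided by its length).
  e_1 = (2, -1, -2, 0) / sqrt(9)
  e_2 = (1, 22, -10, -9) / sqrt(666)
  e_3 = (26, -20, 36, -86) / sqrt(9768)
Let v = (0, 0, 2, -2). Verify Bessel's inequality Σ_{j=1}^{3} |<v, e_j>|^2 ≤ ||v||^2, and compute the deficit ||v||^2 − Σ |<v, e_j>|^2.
Σ |<v, e_j>|^2 = 260/33; ||v||^2 = 8; deficit = 4/33

Write each e_j = u_j / sqrt(<u_j, u_j>) where u_j is the displayed integer vector. Then <v, e_j> = <v, u_j> / sqrt(<u_j, u_j>), so |<v, e_j>|^2 = <v, u_j>^2 / <u_j, u_j>.
Coefficients: <v, e_1> = -4/sqrt(9), <v, e_2> = -2/sqrt(666), <v, e_3> = 244/sqrt(9768).
Square and sum: Σ |<v, e_j>|^2 = 260/33.
Compute ||v||^2 = v·v = 8.
Deficit = 8 − 260/33 = 4/33 ≥ 0, confirming Bessel's inequality. (The deficit equals ||v − Σ <v,e_j> e_j||^2, the squared distance from v to span{e_j}.)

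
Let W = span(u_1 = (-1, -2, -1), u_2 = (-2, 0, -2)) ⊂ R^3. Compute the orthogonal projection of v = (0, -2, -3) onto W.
proj_W(v) = (-3/2, -2, -3/2)

Set up U = [u_1 | ... | u_2] ∈ R^(3×2). The projector onto W = col(U) is P = U (U^T U)^(-1) U^T.
Compute U^T U =
  [6, 4]
  [4, 8],
and U^T v = (7, 6).
Solve U^T U · c = U^T v for the coefficients: c = (1, 1/4). The projection is proj_W(v) = U c.
Check: (v - proj_W(v)) · u_1 = 0  (should be 0).
Check: (v - proj_W(v)) · u_2 = 0  (should be 0).
Result: proj_W(v) = (-3/2, -2, -3/2).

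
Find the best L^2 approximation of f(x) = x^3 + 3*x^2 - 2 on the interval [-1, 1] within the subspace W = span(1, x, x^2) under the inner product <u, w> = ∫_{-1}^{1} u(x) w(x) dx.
g(x) = 3*x^2 + 3*x/5 - 2

The best approximation g ∈ W is the orthogonal projection of f onto W. Writing g = a_0 + a_1 x + a_2 x^2, the coefficients solve the normal equations G · a = b where
  G_{ij} = <φ_i, φ_j> and b_i = <f, φ_i>, with φ_0 = 1, φ_1 = x, φ_2 = x^2.
G =
  [2, 0, 2/3]
  [0, 2/3, 0]
  [2/3, 0, 2/5],
b = (-2, 2/5, -2/15).
Solving gives a_0 = -2, a_1 = 3/5, a_2 = 3, so
  g(x) = 3*x^2 + 3*x/5 - 2.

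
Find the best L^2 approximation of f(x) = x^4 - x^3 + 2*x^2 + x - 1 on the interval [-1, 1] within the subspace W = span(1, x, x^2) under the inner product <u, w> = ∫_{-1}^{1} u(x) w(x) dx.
g(x) = 20*x^2/7 + 2*x/5 - 38/35

The best approximation g ∈ W is the orthogonal projection of f onto W. Writing g = a_0 + a_1 x + a_2 x^2, the coefficients solve the normal equations G · a = b where
  G_{ij} = <φ_i, φ_j> and b_i = <f, φ_i>, with φ_0 = 1, φ_1 = x, φ_2 = x^2.
G =
  [2, 0, 2/3]
  [0, 2/3, 0]
  [2/3, 0, 2/5],
b = (-4/15, 4/15, 44/105).
Solving gives a_0 = -38/35, a_1 = 2/5, a_2 = 20/7, so
  g(x) = 20*x^2/7 + 2*x/5 - 38/35.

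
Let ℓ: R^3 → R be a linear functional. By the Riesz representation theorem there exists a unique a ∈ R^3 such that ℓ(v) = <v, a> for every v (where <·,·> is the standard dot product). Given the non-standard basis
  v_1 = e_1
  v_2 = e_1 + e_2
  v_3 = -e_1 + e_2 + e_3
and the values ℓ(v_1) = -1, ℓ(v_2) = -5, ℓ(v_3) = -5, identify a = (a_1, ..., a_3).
a = (-1, -4, -2)

Write a = (a_1, ..., a_3) in the standard basis. For each basis vector v_i, ℓ(v_i) = <v_i, a> is a linear equation in the a_j's. Collect the n equations into a matrix system V a = ℓ, where row i of V is v_i (expressed in the standard basis). Since V is invertible (lower-triangular with 1s on the diagonal, up to permutation), solve by back-substitution:
  V =
[[1, 0, 0],
 [1, 1, 0],
 [-1, 1, 1]]
  V a = (-1, -5, -5)
Solving gives a = (-1, -4, -2).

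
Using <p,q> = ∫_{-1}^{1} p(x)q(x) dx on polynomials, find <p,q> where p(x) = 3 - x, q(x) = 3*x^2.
<p,q> = 6

Expand the product: p(x)·q(x) = -3*x^3 + 9*x^2.
∫_{-1}^{1} of each monomial x^k gives [2/(k+1) if k even, 0 if k odd]. Integrating term-by-term (or equivalently evaluating the antiderivative F(x) = -3*x^4/4 + 3*x^3 at the endpoints):
  F(1) − F(−1) = 9/4 − (-15/4) = 6.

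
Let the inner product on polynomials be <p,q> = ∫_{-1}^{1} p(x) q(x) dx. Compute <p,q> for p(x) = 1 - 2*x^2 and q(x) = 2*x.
<p,q> = 0

Expand the product: p(x)·q(x) = -4*x^3 + 2*x.
∫_{-1}^{1} of each monomial x^k gives [2/(k+1) if k even, 0 if k odd]. Integrating term-by-term (or equivalently evaluating the antiderivative F(x) = -x^4 + x^2 at the endpoints):
  F(1) − F(−1) = 0 − (0) = 0.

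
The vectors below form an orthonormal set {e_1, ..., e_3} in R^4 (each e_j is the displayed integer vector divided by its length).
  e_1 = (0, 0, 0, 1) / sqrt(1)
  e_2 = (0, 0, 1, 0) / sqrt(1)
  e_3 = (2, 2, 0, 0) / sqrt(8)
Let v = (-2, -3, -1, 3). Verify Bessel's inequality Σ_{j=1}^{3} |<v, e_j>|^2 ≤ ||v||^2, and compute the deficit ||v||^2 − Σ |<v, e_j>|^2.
Σ |<v, e_j>|^2 = 45/2; ||v||^2 = 23; deficit = 1/2

Write each e_j = u_j / sqrt(<u_j, u_j>) where u_j is the displayed integer vector. Then <v, e_j> = <v, u_j> / sqrt(<u_j, u_j>), so |<v, e_j>|^2 = <v, u_j>^2 / <u_j, u_j>.
Coefficients: <v, e_1> = 3/sqrt(1), <v, e_2> = -1/sqrt(1), <v, e_3> = -10/sqrt(8).
Square and sum: Σ |<v, e_j>|^2 = 45/2.
Compute ||v||^2 = v·v = 23.
Deficit = 23 − 45/2 = 1/2 ≥ 0, confirming Bessel's inequality. (The deficit equals ||v − Σ <v,e_j> e_j||^2, the squared distance from v to span{e_j}.)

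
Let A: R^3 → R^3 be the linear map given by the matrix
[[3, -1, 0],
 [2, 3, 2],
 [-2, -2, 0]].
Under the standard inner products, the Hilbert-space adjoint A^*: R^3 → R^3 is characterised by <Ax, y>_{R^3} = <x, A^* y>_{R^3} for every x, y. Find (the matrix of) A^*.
A^* = A^T =
[[3, 2, -2],
 [-1, 3, -2],
 [0, 2, 0]]

For real matrices with standard dot products, the defining identity <Ax, y> = <x, A^* y> gives (Ax)^T y = x^T (A^*) y, i.e. x^T A^T y = x^T (A^*) y. Since this holds for all x, y, we must have A^* = A^T. Therefore
A^* =
[[3, 2, -2],
 [-1, 3, -2],
 [0, 2, 0]].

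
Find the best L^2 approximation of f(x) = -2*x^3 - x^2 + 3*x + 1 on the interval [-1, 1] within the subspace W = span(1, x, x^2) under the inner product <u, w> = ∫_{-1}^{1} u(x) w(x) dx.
g(x) = -x^2 + 9*x/5 + 1

The best approximation g ∈ W is the orthogonal projection of f onto W. Writing g = a_0 + a_1 x + a_2 x^2, the coefficients solve the normal equations G · a = b where
  G_{ij} = <φ_i, φ_j> and b_i = <f, φ_i>, with φ_0 = 1, φ_1 = x, φ_2 = x^2.
G =
  [2, 0, 2/3]
  [0, 2/3, 0]
  [2/3, 0, 2/5],
b = (4/3, 6/5, 4/15).
Solving gives a_0 = 1, a_1 = 9/5, a_2 = -1, so
  g(x) = -x^2 + 9*x/5 + 1.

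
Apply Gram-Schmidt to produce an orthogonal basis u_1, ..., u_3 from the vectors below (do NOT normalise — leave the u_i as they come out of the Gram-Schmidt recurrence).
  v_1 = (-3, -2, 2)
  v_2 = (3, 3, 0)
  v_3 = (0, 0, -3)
Orthogonal basis:
  u_1 = (-3, -2, 2)
  u_2 = (6/17, 21/17, 30/17)
  u_3 = (-2/3, 2/3, -1/3)

Apply the Gram-Schmidt recurrence
  u_1 = v_1
  u_i = v_i − Σ_{j<i} ((v_i · u_j) / (u_j · u_j)) · u_j.

Step by step this gives:
  u_1 = (-3, -2, 2)
  u_2 = (6/17, 21/17, 30/17)
  u_3 = (-2/3, 2/3, -1/3)

Orthogonality check:
  u_2 · u_1 = 0 (should be 0)
  u_3 · u_1 = 0 (should be 0)
  u_3 · u_2 = 0 (should be 0)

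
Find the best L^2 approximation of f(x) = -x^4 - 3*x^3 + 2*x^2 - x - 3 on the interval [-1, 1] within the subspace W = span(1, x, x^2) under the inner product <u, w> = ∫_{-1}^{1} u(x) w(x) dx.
g(x) = 8*x^2/7 - 14*x/5 - 102/35

The best approximation g ∈ W is the orthogonal projection of f onto W. Writing g = a_0 + a_1 x + a_2 x^2, the coefficients solve the normal equations G · a = b where
  G_{ij} = <φ_i, φ_j> and b_i = <f, φ_i>, with φ_0 = 1, φ_1 = x, φ_2 = x^2.
G =
  [2, 0, 2/3]
  [0, 2/3, 0]
  [2/3, 0, 2/5],
b = (-76/15, -28/15, -52/35).
Solving gives a_0 = -102/35, a_1 = -14/5, a_2 = 8/7, so
  g(x) = 8*x^2/7 - 14*x/5 - 102/35.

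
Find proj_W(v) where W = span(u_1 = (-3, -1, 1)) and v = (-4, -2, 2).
proj_W(v) = (-48/11, -16/11, 16/11)

Set up U = [u_1 | ... | u_1] ∈ R^(3×1). The projector onto W = col(U) is P = U (U^T U)^(-1) U^T.
Compute U^T U =
  [11],
and U^T v = (16).
Solve U^T U · c = U^T v for the coefficients: c = (16/11). The projection is proj_W(v) = U c.
Check: (v - proj_W(v)) · u_1 = 0  (should be 0).
Result: proj_W(v) = (-48/11, -16/11, 16/11).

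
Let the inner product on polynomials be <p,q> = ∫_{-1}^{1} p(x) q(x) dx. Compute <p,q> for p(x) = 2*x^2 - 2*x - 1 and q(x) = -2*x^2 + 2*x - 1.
<p,q> = -34/15

Expand the product: p(x)·q(x) = -4*x^4 + 8*x^3 - 4*x^2 + 1.
∫_{-1}^{1} of each monomial x^k gives [2/(k+1) if k even, 0 if k odd]. Integrating term-by-term (or equivalently evaluating the antiderivative F(x) = -4*x^5/5 + 2*x^4 - 4*x^3/3 + x at the endpoints):
  F(1) − F(−1) = 13/15 − (47/15) = -34/15.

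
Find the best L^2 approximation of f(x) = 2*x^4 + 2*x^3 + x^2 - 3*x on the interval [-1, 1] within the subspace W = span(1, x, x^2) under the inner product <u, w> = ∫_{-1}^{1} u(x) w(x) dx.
g(x) = 19*x^2/7 - 9*x/5 - 6/35

The best approximation g ∈ W is the orthogonal projection of f onto W. Writing g = a_0 + a_1 x + a_2 x^2, the coefficients solve the normal equations G · a = b where
  G_{ij} = <φ_i, φ_j> and b_i = <f, φ_i>, with φ_0 = 1, φ_1 = x, φ_2 = x^2.
G =
  [2, 0, 2/3]
  [0, 2/3, 0]
  [2/3, 0, 2/5],
b = (22/15, -6/5, 34/35).
Solving gives a_0 = -6/35, a_1 = -9/5, a_2 = 19/7, so
  g(x) = 19*x^2/7 - 9*x/5 - 6/35.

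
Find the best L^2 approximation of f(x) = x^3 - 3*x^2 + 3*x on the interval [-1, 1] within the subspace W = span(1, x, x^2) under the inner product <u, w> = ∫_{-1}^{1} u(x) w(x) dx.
g(x) = -3*x^2 + 18*x/5

The best approximation g ∈ W is the orthogonal projection of f onto W. Writing g = a_0 + a_1 x + a_2 x^2, the coefficients solve the normal equations G · a = b where
  G_{ij} = <φ_i, φ_j> and b_i = <f, φ_i>, with φ_0 = 1, φ_1 = x, φ_2 = x^2.
G =
  [2, 0, 2/3]
  [0, 2/3, 0]
  [2/3, 0, 2/5],
b = (-2, 12/5, -6/5).
Solving gives a_0 = 0, a_1 = 18/5, a_2 = -3, so
  g(x) = -3*x^2 + 18*x/5.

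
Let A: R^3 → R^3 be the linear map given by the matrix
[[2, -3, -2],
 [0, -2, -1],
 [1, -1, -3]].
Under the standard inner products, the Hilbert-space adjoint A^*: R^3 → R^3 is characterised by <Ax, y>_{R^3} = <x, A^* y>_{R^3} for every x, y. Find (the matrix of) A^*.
A^* = A^T =
[[2, 0, 1],
 [-3, -2, -1],
 [-2, -1, -3]]

For real matrices with standard dot products, the defining identity <Ax, y> = <x, A^* y> gives (Ax)^T y = x^T (A^*) y, i.e. x^T A^T y = x^T (A^*) y. Since this holds for all x, y, we must have A^* = A^T. Therefore
A^* =
[[2, 0, 1],
 [-3, -2, -1],
 [-2, -1, -3]].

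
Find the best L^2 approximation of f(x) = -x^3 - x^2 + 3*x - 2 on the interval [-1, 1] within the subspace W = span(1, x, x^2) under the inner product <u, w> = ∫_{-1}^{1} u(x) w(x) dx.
g(x) = -x^2 + 12*x/5 - 2

The best approximation g ∈ W is the orthogonal projection of f onto W. Writing g = a_0 + a_1 x + a_2 x^2, the coefficients solve the normal equations G · a = b where
  G_{ij} = <φ_i, φ_j> and b_i = <f, φ_i>, with φ_0 = 1, φ_1 = x, φ_2 = x^2.
G =
  [2, 0, 2/3]
  [0, 2/3, 0]
  [2/3, 0, 2/5],
b = (-14/3, 8/5, -26/15).
Solving gives a_0 = -2, a_1 = 12/5, a_2 = -1, so
  g(x) = -x^2 + 12*x/5 - 2.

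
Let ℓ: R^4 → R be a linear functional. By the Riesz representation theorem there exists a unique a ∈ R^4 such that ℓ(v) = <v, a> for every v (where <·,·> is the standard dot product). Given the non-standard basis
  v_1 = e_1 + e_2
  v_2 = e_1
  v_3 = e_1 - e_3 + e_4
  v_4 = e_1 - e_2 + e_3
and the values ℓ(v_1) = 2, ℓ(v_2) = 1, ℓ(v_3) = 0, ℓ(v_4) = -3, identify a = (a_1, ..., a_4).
a = (1, 1, -3, -4)

Write a = (a_1, ..., a_4) in the standard basis. For each basis vector v_i, ℓ(v_i) = <v_i, a> is a linear equation in the a_j's. Collect the n equations into a matrix system V a = ℓ, where row i of V is v_i (expressed in the standard basis). Since V is invertible (lower-triangular with 1s on the diagonal, up to permutation), solve by back-substitution:
  V =
[[1, 1, 0, 0],
 [1, 0, 0, 0],
 [1, 0, -1, 1],
 [1, -1, 1, 0]]
  V a = (2, 1, 0, -3)
Solving gives a = (1, 1, -3, -4).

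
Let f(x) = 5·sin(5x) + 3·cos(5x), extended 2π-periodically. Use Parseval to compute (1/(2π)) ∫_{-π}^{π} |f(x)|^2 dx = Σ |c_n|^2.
Σ |c_n|^2 = 17

Expand |f|^2 and use orthogonality of {sin(nx), cos(mx)} on [-π, π]:
  ∫_{-π}^{π} sin(nx)^2 dx = π, ∫ cos(mx)^2 dx = π, and cross terms integrate to 0.
So ∫_{-π}^{π} f(x)^2 dx = 5^2 · π + 3^2 · π = (25 + 9)π.
Divide by 2π: (25 + 9)/2 = 17.
By Parseval, this equals Σ |c_n|^2.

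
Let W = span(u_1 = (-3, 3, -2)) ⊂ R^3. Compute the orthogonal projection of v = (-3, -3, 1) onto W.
proj_W(v) = (3/11, -3/11, 2/11)

Set up U = [u_1 | ... | u_1] ∈ R^(3×1). The projector onto W = col(U) is P = U (U^T U)^(-1) U^T.
Compute U^T U =
  [22],
and U^T v = (-2).
Solve U^T U · c = U^T v for the coefficients: c = (-1/11). The projection is proj_W(v) = U c.
Check: (v - proj_W(v)) · u_1 = 0  (should be 0).
Result: proj_W(v) = (3/11, -3/11, 2/11).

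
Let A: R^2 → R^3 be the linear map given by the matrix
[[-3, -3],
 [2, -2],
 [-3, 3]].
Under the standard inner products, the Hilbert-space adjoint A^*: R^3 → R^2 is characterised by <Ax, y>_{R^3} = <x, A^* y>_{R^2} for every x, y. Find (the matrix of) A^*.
A^* = A^T =
[[-3, 2, -3],
 [-3, -2, 3]]

For real matrices with standard dot products, the defining identity <Ax, y> = <x, A^* y> gives (Ax)^T y = x^T (A^*) y, i.e. x^T A^T y = x^T (A^*) y. Since this holds for all x, y, we must have A^* = A^T. Therefore
A^* =
[[-3, 2, -3],
 [-3, -2, 3]].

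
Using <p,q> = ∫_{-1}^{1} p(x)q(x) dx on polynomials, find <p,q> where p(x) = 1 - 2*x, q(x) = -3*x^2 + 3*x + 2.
<p,q> = -2

Expand the product: p(x)·q(x) = 6*x^3 - 9*x^2 - x + 2.
∫_{-1}^{1} of each monomial x^k gives [2/(k+1) if k even, 0 if k odd]. Integrating term-by-term (or equivalently evaluating the antiderivative F(x) = 3*x^4/2 - 3*x^3 - x^2/2 + 2*x at the endpoints):
  F(1) − F(−1) = 0 − (2) = -2.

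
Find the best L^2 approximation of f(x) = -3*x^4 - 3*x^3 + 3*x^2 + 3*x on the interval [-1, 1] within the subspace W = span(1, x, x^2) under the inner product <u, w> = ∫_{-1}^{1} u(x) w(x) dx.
g(x) = 3*x^2/7 + 6*x/5 + 9/35

The best approximation g ∈ W is the orthogonal projection of f onto W. Writing g = a_0 + a_1 x + a_2 x^2, the coefficients solve the normal equations G · a = b where
  G_{ij} = <φ_i, φ_j> and b_i = <f, φ_i>, with φ_0 = 1, φ_1 = x, φ_2 = x^2.
G =
  [2, 0, 2/3]
  [0, 2/3, 0]
  [2/3, 0, 2/5],
b = (4/5, 4/5, 12/35).
Solving gives a_0 = 9/35, a_1 = 6/5, a_2 = 3/7, so
  g(x) = 3*x^2/7 + 6*x/5 + 9/35.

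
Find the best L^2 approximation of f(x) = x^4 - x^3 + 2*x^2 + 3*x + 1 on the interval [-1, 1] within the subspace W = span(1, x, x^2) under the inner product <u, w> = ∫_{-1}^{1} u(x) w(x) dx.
g(x) = 20*x^2/7 + 12*x/5 + 32/35

The best approximation g ∈ W is the orthogonal projection of f onto W. Writing g = a_0 + a_1 x + a_2 x^2, the coefficients solve the normal equations G · a = b where
  G_{ij} = <φ_i, φ_j> and b_i = <f, φ_i>, with φ_0 = 1, φ_1 = x, φ_2 = x^2.
G =
  [2, 0, 2/3]
  [0, 2/3, 0]
  [2/3, 0, 2/5],
b = (56/15, 8/5, 184/105).
Solving gives a_0 = 32/35, a_1 = 12/5, a_2 = 20/7, so
  g(x) = 20*x^2/7 + 12*x/5 + 32/35.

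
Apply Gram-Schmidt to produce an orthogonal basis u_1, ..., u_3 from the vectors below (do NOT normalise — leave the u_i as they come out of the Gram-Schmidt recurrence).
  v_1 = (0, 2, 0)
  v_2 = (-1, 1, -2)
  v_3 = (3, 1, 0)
Orthogonal basis:
  u_1 = (0, 2, 0)
  u_2 = (-1, 0, -2)
  u_3 = (12/5, 0, -6/5)

Apply the Gram-Schmidt recurrence
  u_1 = v_1
  u_i = v_i − Σ_{j<i} ((v_i · u_j) / (u_j · u_j)) · u_j.

Step by step this gives:
  u_1 = (0, 2, 0)
  u_2 = (-1, 0, -2)
  u_3 = (12/5, 0, -6/5)

Orthogonality check:
  u_2 · u_1 = 0 (should be 0)
  u_3 · u_1 = 0 (should be 0)
  u_3 · u_2 = 0 (should be 0)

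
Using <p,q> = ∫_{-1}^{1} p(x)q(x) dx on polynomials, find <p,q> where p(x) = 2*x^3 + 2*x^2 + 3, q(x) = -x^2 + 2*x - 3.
<p,q> = -116/5

Expand the product: p(x)·q(x) = -2*x^5 + 2*x^4 - 2*x^3 - 9*x^2 + 6*x - 9.
∫_{-1}^{1} of each monomial x^k gives [2/(k+1) if k even, 0 if k odd]. Integrating term-by-term (or equivalently evaluating the antiderivative F(x) = -x^6/3 + 2*x^5/5 - x^4/2 - 3*x^3 + 3*x^2 - 9*x at the endpoints):
  F(1) − F(−1) = -283/30 − (413/30) = -116/5.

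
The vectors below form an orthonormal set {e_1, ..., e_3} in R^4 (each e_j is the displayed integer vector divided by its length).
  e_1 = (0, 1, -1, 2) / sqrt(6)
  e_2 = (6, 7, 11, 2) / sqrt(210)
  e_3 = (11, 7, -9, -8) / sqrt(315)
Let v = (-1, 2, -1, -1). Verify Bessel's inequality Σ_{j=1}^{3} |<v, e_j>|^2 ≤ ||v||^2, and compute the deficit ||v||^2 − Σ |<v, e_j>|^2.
Σ |<v, e_j>|^2 = 14/9; ||v||^2 = 7; deficit = 49/9

Write each e_j = u_j / sqrt(<u_j, u_j>) where u_j is the displayed integer vector. Then <v, e_j> = <v, u_j> / sqrt(<u_j, u_j>), so |<v, e_j>|^2 = <v, u_j>^2 / <u_j, u_j>.
Coefficients: <v, e_1> = 1/sqrt(6), <v, e_2> = -5/sqrt(210), <v, e_3> = 20/sqrt(315).
Square and sum: Σ |<v, e_j>|^2 = 14/9.
Compute ||v||^2 = v·v = 7.
Deficit = 7 − 14/9 = 49/9 ≥ 0, confirming Bessel's inequality. (The deficit equals ||v − Σ <v,e_j> e_j||^2, the squared distance from v to span{e_j}.)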